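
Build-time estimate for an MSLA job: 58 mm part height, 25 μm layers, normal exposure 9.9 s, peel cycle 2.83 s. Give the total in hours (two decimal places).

8.20 hours

Layer count = ceil(58 / 0.025) = 2320.
Each layer takes: 9.9 + 2.83 → 12.73 s.
Build time: 2320 × 12.73 s = 29533.6 s, i.e. 8.20 hours.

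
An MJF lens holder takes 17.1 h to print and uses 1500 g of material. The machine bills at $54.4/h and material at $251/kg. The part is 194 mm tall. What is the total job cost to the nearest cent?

$1306.74

Machine-time cost = 54.4 × 17.1, so $930.24.
Material charge = 251 × 1500/1000 = $376.50.
Total = 930.24 + 376.50 = $1306.74.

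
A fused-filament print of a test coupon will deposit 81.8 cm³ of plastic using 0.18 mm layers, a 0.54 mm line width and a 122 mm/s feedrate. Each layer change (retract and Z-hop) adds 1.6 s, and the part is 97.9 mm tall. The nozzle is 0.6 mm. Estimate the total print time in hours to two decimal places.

2.16 hours

Extrusion cross-section: 0.18 × 0.54 → 0.0972 mm².
Path length: 81800 mm³ / 0.0972 mm² → 841563.8 mm.
Time extruding: 841563.8 / 122 → 6898.1 s.
Layers = ⌈97.9/0.18⌉ = 544.
Z-hop total = 544 × 1.6, so 870.4 s.
Total = 6898.1 + 870.4 = 7768.5 s = 2.16 hours.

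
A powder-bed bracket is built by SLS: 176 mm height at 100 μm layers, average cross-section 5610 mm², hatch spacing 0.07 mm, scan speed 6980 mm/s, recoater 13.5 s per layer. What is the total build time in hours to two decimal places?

12.21 hours

Layers = ⌈176/0.1⌉ = 1760.
Hatch length per layer = 5610 / 0.07 = 80142.9 mm.
Laser time per layer = 80142.9 / 6980 = 11.4818 s.
Per-layer time: 11.4818 + 13.5 → 24.9818 s.
1760 layers × 24.9818 s/layer = 43967.968 s, i.e. 12.21 hours.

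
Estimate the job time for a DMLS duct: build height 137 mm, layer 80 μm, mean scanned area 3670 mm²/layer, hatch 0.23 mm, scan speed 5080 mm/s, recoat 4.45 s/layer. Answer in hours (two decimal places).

Number of layers: 137 / 0.08 → 1713 (rounded up).
Per-layer scan distance = 3670 / 0.23 = 15956.5 mm.
Scan time per layer = 15956.5 / 5080 = 3.141 s.
Time per layer = 3.141 + 4.45, so 7.591 s.
Total: 1713 × 7.591 s = 13003.383 s → 3.61 hours.

3.61 hours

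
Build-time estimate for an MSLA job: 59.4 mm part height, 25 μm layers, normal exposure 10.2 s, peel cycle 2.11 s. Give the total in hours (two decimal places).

8.12 hours

Layers = ⌈59.4/0.025⌉ = 2376.
Each layer takes: 10.2 + 2.11 → 12.31 s.
Build time: 2376 × 12.31 s = 29248.56 s, i.e. 8.12 hours.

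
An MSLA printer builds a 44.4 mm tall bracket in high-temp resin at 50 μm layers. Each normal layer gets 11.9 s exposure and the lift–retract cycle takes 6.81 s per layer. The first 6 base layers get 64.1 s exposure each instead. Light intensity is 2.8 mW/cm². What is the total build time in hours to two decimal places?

Layers = ⌈44.4/0.05⌉ = 888.
Bottom layers = 6 × (64.1 + 6.81), so 425.46 s.
Regular layers = 882 × (11.9 + 6.81), so 16502.22 s.
Sum: 425.46 + 16502.22 = 16927.68 s → 4.70 hours.

4.70 hours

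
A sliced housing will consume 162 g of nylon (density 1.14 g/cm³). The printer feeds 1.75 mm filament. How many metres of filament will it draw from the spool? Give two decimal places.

59.08 m

Extruded volume: 162/1.14 = 142.1053 cm³ (142105.3 mm³).
A = π r² = π × 0.875² = 2.4053 mm².
L = V/A = 142105.3/2.4053 = 59080.07 mm → 59.08 m.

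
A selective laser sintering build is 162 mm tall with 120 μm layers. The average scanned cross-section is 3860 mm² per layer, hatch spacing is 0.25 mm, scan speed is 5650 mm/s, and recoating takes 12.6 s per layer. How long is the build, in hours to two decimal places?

5.75 hours

Layer count = ceil(162 / 0.12) = 1350.
Scan path per layer = 3860 / 0.25, so 15440 mm.
Per-layer scan time: 15440 / 5650 → 2.7327 s.
Per-layer time = 2.7327 + 12.6, so 15.3327 s.
Build time = 1350 × 15.3327 = 20699.145 s = 5.75 hours.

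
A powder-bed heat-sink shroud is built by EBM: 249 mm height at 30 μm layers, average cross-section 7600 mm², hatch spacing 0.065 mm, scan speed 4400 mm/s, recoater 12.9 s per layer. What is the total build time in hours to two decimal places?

Layers = ⌈249/0.03⌉ = 8300.
Per-layer scan distance: 7600 / 0.065 → 116923.1 mm.
Scan time per layer: 116923.1 / 4400 → 26.5734 s.
Per-layer time = 26.5734 + 12.9 = 39.4734 s.
8300 layers × 39.4734 s/layer = 327629.22 s, i.e. 91.01 hours.

91.01 hours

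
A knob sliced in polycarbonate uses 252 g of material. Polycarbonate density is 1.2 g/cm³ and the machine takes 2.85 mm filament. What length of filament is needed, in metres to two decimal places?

32.92 m

Volume = 252 g / 1.2 g·cm⁻³ = 210 cm³ = 210000 mm³.
A = π r² = π × 1.425² = 6.3794 mm².
L = V/A = 210000/6.3794 = 32918.46 mm → 32.92 m.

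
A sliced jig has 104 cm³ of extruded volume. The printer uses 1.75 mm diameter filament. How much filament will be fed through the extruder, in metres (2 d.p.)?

43.24 m

Cross-section of 1.75 mm filament: π·(1.75/2)² = 2.4053 mm².
L = 104000 mm³ / 2.4053 mm² = 43237.85 mm, i.e. 43.24 m.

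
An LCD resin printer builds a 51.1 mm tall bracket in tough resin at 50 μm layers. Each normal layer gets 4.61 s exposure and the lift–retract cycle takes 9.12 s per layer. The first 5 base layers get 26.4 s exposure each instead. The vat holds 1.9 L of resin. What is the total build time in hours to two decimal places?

Layers = ⌈51.1/0.05⌉ = 1022.
Burn-in layers: 5 × (26.4 + 9.12) → 177.6 s.
Regular layers = 1017 × (4.61 + 9.12) = 13963.41 s.
Sum: 177.6 + 13963.41 = 14141.01 s → 3.93 hours.

3.93 hours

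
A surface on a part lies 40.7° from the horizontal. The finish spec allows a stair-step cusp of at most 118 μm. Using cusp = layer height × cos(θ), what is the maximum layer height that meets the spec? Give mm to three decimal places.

0.156 mm

Layer height = cusp / cos(40.7°) = 0.118 / 0.7581 = 0.156 mm.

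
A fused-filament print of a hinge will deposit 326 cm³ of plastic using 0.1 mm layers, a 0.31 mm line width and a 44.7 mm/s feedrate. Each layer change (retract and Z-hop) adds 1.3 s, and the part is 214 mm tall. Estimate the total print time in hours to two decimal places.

Line area = 0.1 × 0.31 = 0.031 mm².
Toolpath length = 326 cm³ / 0.031 mm² = 326000 / 0.031 = 10516129 mm.
Time extruding: 10516129 / 44.7 → 235260.2 s.
Number of layers: 214 / 0.1 → 2140 (rounded up).
Z-hop total: 2140 × 1.3 → 2782 s.
Total = 235260.2 + 2782 = 238042.2 s = 66.12 hours.

66.12 hours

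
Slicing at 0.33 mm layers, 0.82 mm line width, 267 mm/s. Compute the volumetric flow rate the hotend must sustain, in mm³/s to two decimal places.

72.25

Extrusion cross-section: 0.33 × 0.82 → 0.2706 mm².
Q = v·A = 267 × 0.2706 = 72.25 mm³/s.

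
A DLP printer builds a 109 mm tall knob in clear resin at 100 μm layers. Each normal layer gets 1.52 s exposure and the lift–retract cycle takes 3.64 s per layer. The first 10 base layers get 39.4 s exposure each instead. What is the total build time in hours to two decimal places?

1.67 hours

Number of layers: 109 / 0.1 → 1090 (rounded up).
Bottom layers = 10 × (39.4 + 3.64) = 430.4 s.
Normal layers = 1080 × (1.52 + 3.64), so 5572.8 s.
Total = 430.4 + 5572.8 = 6003.2 s = 1.67 hours.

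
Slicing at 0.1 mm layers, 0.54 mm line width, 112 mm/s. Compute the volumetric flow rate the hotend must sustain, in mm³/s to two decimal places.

6.05

A = 0.1 × 0.54, so 0.054 mm².
Q = v·A = 112 × 0.054 = 6.05 mm³/s.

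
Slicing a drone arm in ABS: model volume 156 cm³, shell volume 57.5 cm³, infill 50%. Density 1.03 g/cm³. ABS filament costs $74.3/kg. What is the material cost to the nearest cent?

Volume inside the shell = 156 − 57.5 = 98.5 cm³.
Infill volume = 0.50 × 98.5 = 49.25 cm³.
Deposited volume: 57.5 + 49.25 → 106.75 cm³.
Mass: 106.75 × 1.03 → 109.9525 g.
At $74.3/kg: 109.9525/1000 × 74.3 = $8.17.

$8.17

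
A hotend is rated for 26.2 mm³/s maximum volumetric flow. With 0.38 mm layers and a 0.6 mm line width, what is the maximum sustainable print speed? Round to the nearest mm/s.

115 mm/s

A = 0.38 × 0.6, so 0.228 mm².
Max speed = 26.2 / 0.228 = 114.91 ≈ 115 mm/s.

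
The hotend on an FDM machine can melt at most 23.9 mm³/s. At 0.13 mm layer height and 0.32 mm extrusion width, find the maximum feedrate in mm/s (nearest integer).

A = 0.13 × 0.32 = 0.0416 mm².
v_max = Q/A = 23.9/0.0416 = 574.52 mm/s → 575 mm/s.

575 mm/s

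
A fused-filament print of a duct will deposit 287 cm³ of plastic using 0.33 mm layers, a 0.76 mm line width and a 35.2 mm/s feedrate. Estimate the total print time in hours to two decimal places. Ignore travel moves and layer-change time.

9.03 hours

Line area = 0.33 × 0.76, so 0.2508 mm².
Path length: 287000 mm³ / 0.2508 mm² → 1144338.1 mm.
Time extruding = 1144338.1 / 35.2 = 32509.6 s.
Converting: 32509.6 s = 9.03 hours.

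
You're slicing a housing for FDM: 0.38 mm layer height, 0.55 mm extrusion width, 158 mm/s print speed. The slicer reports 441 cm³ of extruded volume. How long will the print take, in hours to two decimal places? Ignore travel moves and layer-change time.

Bead cross-section = 0.38 × 0.55, so 0.209 mm².
Total extruded path = 441000/0.209 = 2110047.8 mm.
Time extruding = 2110047.8 / 158, so 13354.7 s.
Converting: 13354.7 s = 3.71 hours.

3.71 hours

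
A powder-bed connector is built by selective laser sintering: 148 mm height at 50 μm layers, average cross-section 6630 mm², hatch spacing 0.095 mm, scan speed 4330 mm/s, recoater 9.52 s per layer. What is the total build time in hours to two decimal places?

Layer count = ceil(148 / 0.05) = 2960.
Per-layer scan distance = 6630 / 0.095, so 69789.5 mm.
Laser time per layer = 69789.5 / 4330, so 16.1177 s.
Per-layer time = 16.1177 + 9.52, so 25.6377 s.
Total: 2960 × 25.6377 s = 75887.592 s → 21.08 hours.

21.08 hours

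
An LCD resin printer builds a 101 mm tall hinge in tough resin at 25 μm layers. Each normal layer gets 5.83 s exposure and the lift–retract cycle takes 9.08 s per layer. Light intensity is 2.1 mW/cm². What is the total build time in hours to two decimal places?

16.73 hours

Number of layers: 101 / 0.025 → 4040 (rounded up).
Per-layer time: 5.83 + 9.08 → 14.91 s.
Total = 4040 × 14.91 = 60236.4 s = 16.73 hours.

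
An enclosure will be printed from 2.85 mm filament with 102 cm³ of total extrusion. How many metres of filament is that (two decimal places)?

15.99 m

Filament cross-section = π × (2.85/2)² = 6.3794 mm².
Length = 102 cm³ / 6.3794 mm² = 102000 / 6.3794 = 15988.96 mm = 15.99 m.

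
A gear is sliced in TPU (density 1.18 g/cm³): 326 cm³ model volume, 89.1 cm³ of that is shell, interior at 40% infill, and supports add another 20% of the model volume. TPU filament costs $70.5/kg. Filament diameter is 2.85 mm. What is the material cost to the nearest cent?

Infill region = 326 − 89.1 = 236.9 cm³.
Infill deposited: 0.40 × 236.9 → 94.76 cm³.
Support = 0.20 × 326 = 65.2 cm³.
Deposited volume = 89.1 + 94.76 + 65.2 = 249.06 cm³.
Mass: 249.06 × 1.18 → 293.8908 g.
At $70.5/kg: 293.8908/1000 × 70.5 = $20.72.

$20.72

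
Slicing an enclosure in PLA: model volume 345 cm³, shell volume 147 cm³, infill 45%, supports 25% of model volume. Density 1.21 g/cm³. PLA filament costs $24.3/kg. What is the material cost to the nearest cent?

Volume inside the shell = 345 − 147 = 198 cm³.
Deposited infill = 0.45 × 198 = 89.1 cm³.
Support = 0.25 × 345 = 86.25 cm³.
Deposited volume: 147 + 89.1 + 86.25 → 322.35 cm³.
Mass = 322.35 × 1.21 = 390.0435 g.
Cost = 390.0435 g / 1000 × $24.3/kg = $9.48.

$9.48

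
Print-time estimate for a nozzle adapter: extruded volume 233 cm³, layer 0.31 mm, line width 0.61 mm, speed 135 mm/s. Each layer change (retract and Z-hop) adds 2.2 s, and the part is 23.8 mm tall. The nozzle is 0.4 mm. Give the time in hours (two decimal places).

2.58 hours

Line area = 0.31 × 0.61 = 0.1891 mm².
Path length: 233000 mm³ / 0.1891 mm² → 1232152.3 mm.
Print-move time = 1232152.3 / 135, so 9127.1 s.
Layers = ⌈23.8/0.31⌉ = 77.
Layer-change overhead = 77 × 2.2 = 169.4 s.
Total = 9127.1 + 169.4 = 9296.5 s = 2.58 hours.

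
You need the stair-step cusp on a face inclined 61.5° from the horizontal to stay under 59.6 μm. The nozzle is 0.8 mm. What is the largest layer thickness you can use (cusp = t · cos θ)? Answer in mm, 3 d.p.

cos(61.5°) = 0.4772; t_max = 0.0596/0.4772 = 0.125 mm.

0.125 mm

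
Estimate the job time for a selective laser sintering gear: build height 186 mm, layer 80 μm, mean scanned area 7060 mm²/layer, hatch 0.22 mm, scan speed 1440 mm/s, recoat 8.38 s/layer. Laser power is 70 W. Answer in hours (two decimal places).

19.80 hours

Number of layers: 186 / 0.08 → 2325 (rounded up).
Scan path per layer = 7060 / 0.22 = 32090.9 mm.
Scan time per layer: 32090.9 / 1440 → 22.2853 s.
Time per layer: 22.2853 + 8.38 → 30.6653 s.
Build time = 2325 × 30.6653 = 71296.8225 s = 19.80 hours.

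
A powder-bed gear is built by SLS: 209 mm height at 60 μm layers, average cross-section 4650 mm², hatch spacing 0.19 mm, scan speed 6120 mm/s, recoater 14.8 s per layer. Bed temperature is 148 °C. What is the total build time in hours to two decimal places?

18.19 hours

Layer count = ceil(209 / 0.06) = 3484.
Per-layer scan distance = 4650 / 0.19 = 24473.7 mm.
Laser time per layer = 24473.7 / 6120, so 3.999 s.
Time per layer = 3.999 + 14.8, so 18.799 s.
3484 layers × 18.799 s/layer = 65495.716 s, i.e. 18.19 hours.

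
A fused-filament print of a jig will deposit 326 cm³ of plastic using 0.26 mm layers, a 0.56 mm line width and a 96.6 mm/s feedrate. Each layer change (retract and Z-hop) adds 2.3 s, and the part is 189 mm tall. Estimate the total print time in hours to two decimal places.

6.90 hours

Bead cross-section: 0.26 × 0.56 → 0.1456 mm².
Path length: 326000 mm³ / 0.1456 mm² → 2239011 mm.
Print-move time = 2239011 / 96.6 = 23178.2 s.
Layers = ⌈189/0.26⌉ = 727.
Non-print overhead: 727 × 2.3 → 1672.1 s.
Total = 23178.2 + 1672.1 = 24850.3 s = 6.90 hours.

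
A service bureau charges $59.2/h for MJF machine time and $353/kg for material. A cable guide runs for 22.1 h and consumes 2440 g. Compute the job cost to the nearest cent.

Machine cost = 59.2 × 22.1 = $1308.32.
Material charge: 353 × 2440/1000 → $861.32.
Job cost: 1308.32 + 861.32 = $2169.64.

$2169.64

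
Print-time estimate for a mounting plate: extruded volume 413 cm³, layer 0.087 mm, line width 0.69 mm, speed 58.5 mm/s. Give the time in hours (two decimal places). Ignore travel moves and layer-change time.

32.67 hours

Extrusion cross-section = 0.087 × 0.69, so 0.06003 mm².
Toolpath length = 413 cm³ / 0.06003 mm² = 413000 / 0.06003 = 6879893.4 mm.
Print-move time: 6879893.4 / 58.5 → 117605 s.
In the requested units: 117605 s = 32.67 hours.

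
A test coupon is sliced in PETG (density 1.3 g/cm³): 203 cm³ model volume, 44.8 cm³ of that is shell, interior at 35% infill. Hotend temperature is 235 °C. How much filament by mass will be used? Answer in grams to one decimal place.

130.2 g

Infill region: 203 − 44.8 → 158.2 cm³.
Infill volume = 0.35 × 158.2 = 55.37 cm³.
Total printed volume = 44.8 + 55.37, so 100.17 cm³.
Mass = 100.17 × 1.3 = 130.221 g.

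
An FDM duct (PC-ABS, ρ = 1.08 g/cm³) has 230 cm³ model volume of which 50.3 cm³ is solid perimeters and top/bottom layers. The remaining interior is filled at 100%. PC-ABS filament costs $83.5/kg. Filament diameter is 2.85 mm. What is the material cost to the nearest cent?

Infill region = 230 − 50.3 = 179.7 cm³.
Infill deposited = 1.00 × 179.7 = 179.7 cm³.
Total printed volume = 50.3 + 179.7, so 230 cm³.
Mass = 230 × 1.08 = 248.4 g.
Cost = 248.4 g / 1000 × $83.5/kg = $20.74.

$20.74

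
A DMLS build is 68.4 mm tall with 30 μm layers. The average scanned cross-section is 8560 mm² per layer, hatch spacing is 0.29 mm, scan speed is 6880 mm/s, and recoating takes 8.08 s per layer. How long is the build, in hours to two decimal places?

Number of layers: 68.4 / 0.03 → 2280 (rounded up).
Hatch length per layer = 8560 / 0.29 = 29517.2 mm.
Per-layer scan time: 29517.2 / 6880 → 4.2903 s.
Layer cycle: 4.2903 + 8.08 → 12.3703 s.
2280 layers × 12.3703 s/layer = 28204.284 s, i.e. 7.83 hours.

7.83 hours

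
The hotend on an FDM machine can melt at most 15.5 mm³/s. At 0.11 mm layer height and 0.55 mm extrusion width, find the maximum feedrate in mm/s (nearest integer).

Bead cross-section: 0.11 × 0.55 → 0.0605 mm².
Max speed = 15.5 / 0.0605 = 256.20 ≈ 256 mm/s.

256 mm/s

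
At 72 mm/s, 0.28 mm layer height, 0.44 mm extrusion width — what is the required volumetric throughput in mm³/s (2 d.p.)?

Bead cross-section = 0.28 × 0.44 = 0.1232 mm².
Volumetric flow = 72 × 0.1232 = 8.87 mm³/s.

8.87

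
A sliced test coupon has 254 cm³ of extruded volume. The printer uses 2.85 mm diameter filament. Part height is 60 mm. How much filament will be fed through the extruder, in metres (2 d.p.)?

Cross-section of 2.85 mm filament: π·(2.85/2)² = 6.3794 mm².
L = 254000 mm³ / 6.3794 mm² = 39815.66 mm, i.e. 39.82 m.

39.82 m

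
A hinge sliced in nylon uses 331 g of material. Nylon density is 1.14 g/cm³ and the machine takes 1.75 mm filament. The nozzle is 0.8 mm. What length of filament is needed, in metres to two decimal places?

120.71 m

Volume = 331 g / 1.14 g·cm⁻³ = 290.3509 cm³ = 290350.9 mm³.
Filament cross-section = π × (1.75/2)² = 2.4053 mm².
L = V/A = 290350.9/2.4053 = 120712.97 mm → 120.71 m.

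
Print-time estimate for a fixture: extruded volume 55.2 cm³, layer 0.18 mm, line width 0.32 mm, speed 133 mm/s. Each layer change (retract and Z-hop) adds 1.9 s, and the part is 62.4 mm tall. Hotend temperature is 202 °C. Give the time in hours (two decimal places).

2.18 hours

Line area = 0.18 × 0.32 = 0.0576 mm².
Path length: 55200 mm³ / 0.0576 mm² → 958333.3 mm.
Time extruding = 958333.3 / 133 = 7205.5 s.
Number of layers: 62.4 / 0.18 → 347 (rounded up).
Z-hop total = 347 × 1.9, so 659.3 s.
Total = 7205.5 + 659.3 = 7864.8 s = 2.18 hours.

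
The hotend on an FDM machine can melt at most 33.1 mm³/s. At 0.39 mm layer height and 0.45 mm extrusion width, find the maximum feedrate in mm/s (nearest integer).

189 mm/s

A = 0.39 × 0.45, so 0.1755 mm².
v_max = Q/A = 33.1/0.1755 = 188.60 mm/s → 189 mm/s.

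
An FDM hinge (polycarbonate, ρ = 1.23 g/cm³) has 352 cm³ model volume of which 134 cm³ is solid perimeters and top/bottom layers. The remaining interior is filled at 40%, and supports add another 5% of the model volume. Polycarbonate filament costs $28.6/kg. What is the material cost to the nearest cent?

Infill region: 352 − 134 → 218 cm³.
Deposited infill: 0.40 × 218 → 87.2 cm³.
Support = 0.05 × 352, so 17.6 cm³.
Total printed volume = 134 + 87.2 + 17.6 = 238.8 cm³.
Mass = 238.8 × 1.23 = 293.724 g.
At $28.6/kg: 293.724/1000 × 28.6 = $8.40.

$8.40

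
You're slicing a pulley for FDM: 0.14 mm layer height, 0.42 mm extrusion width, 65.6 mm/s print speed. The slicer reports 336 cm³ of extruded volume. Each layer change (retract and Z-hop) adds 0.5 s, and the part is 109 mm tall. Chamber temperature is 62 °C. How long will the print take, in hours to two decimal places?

24.30 hours

Line area = 0.14 × 0.42 = 0.0588 mm².
Total extruded path = 336000/0.0588 = 5714285.7 mm.
Extrusion time = 5714285.7 / 65.6, so 87108 s.
Layer count = ceil(109 / 0.14) = 779.
Non-print overhead = 779 × 0.5 = 389.5 s.
Total = 87108 + 389.5 = 87497.5 s = 24.30 hours.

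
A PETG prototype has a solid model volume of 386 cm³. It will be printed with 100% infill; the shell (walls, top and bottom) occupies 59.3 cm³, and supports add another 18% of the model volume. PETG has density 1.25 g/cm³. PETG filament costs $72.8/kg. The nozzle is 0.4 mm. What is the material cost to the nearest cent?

Volume inside the shell = 386 − 59.3, so 326.7 cm³.
Infill volume = 1.00 × 326.7, so 326.7 cm³.
Support: 0.18 × 386 → 69.48 cm³.
Total extruded: 59.3 + 326.7 + 69.48 → 455.48 cm³.
Mass = 455.48 × 1.25, so 569.35 g.
At $72.8/kg: 569.35/1000 × 72.8 = $41.45.

$41.45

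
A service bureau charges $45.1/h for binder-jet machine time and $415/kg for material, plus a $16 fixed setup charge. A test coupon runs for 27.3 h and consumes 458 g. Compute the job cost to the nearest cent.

Machine cost = 45.1 × 27.3, so $1231.23.
Material cost = 415 × 458/1000 = $190.07.
Adding setup: 1231.23 + 190.07 + 16 → $1437.30.

$1437.30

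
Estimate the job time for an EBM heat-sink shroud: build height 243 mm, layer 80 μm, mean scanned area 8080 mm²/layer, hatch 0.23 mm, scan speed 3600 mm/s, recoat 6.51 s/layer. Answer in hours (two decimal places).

13.73 hours

Number of layers: 243 / 0.08 → 3038 (rounded up).
Scan path per layer = 8080 / 0.23, so 35130.4 mm.
Per-layer scan time = 35130.4 / 3600, so 9.7584 s.
Time per layer: 9.7584 + 6.51 → 16.2684 s.
3038 layers × 16.2684 s/layer = 49423.3992 s, i.e. 13.73 hours.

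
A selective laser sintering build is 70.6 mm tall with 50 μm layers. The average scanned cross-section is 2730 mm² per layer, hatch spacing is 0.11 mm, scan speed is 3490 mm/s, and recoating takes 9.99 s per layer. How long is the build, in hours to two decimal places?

6.71 hours

Layers = ⌈70.6/0.05⌉ = 1412.
Per-layer scan distance = 2730 / 0.11 = 24818.2 mm.
Laser time per layer = 24818.2 / 3490, so 7.1112 s.
Per-layer time = 7.1112 + 9.99, so 17.1012 s.
Build time = 1412 × 17.1012 = 24146.8944 s = 6.71 hours.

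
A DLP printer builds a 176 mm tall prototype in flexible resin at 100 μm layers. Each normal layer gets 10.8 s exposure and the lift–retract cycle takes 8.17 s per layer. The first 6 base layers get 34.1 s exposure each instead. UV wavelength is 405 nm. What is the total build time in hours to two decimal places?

Layer count = ceil(176 / 0.1) = 1760.
Base layers: 6 × (34.1 + 8.17) → 253.62 s.
Remaining layers = 1754 × (10.8 + 8.17), so 33273.38 s.
Sum: 253.62 + 33273.38 = 33527 s → 9.31 hours.

9.31 hours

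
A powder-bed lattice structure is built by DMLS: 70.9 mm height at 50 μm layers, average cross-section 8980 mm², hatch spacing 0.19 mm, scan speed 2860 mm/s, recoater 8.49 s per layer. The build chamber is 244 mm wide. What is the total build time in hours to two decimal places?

Number of layers: 70.9 / 0.05 → 1418 (rounded up).
Scan path per layer: 8980 / 0.19 → 47263.2 mm.
Per-layer scan time = 47263.2 / 2860 = 16.5256 s.
Layer cycle = 16.5256 + 8.49 = 25.0156 s.
Build time = 1418 × 25.0156 = 35472.1208 s = 9.85 hours.

9.85 hours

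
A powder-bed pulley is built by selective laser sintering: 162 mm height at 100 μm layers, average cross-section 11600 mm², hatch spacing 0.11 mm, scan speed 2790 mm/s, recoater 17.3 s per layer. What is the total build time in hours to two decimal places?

Number of layers: 162 / 0.1 → 1620 (rounded up).
Scan path per layer: 11600 / 0.11 → 105454.5 mm.
Laser time per layer = 105454.5 / 2790 = 37.7973 s.
Per-layer time = 37.7973 + 17.3, so 55.0973 s.
Total: 1620 × 55.0973 s = 89257.626 s → 24.79 hours.

24.79 hours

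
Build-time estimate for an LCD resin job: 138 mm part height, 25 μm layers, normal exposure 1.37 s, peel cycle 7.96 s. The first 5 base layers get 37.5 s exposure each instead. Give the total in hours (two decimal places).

14.36 hours

Layers = ⌈138/0.025⌉ = 5520.
Base layers = 5 × (37.5 + 7.96) = 227.3 s.
Normal layers = 5515 × (1.37 + 7.96) = 51454.95 s.
Sum: 227.3 + 51454.95 = 51682.25 s → 14.36 hours.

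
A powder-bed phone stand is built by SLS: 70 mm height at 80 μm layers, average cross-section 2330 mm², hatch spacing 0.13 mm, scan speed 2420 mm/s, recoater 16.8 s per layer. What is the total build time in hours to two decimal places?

5.88 hours

Layer count = ceil(70 / 0.08) = 875.
Hatch length per layer = 2330 / 0.13, so 17923.1 mm.
Laser time per layer: 17923.1 / 2420 → 7.4062 s.
Time per layer: 7.4062 + 16.8 → 24.2062 s.
Total: 875 × 24.2062 s = 21180.425 s → 5.88 hours.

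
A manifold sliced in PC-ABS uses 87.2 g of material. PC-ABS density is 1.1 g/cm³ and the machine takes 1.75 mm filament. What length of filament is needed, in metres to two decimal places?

32.96 m

Extruded volume: 87.2/1.1 = 79.2727 cm³ (79272.7 mm³).
Filament cross-section = π × (1.75/2)² = 2.4053 mm².
Length = 79272.7 / 2.4053 = 32957.51 mm = 32.96 m.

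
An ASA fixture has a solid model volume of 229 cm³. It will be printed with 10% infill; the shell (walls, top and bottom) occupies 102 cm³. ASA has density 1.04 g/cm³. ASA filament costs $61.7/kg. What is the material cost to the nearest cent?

$7.36

Infill region: 229 − 102 → 127 cm³.
Infill deposited = 0.10 × 127 = 12.7 cm³.
Total extruded: 102 + 12.7 → 114.7 cm³.
Mass: 114.7 × 1.04 → 119.288 g.
At $61.7/kg: 119.288/1000 × 61.7 = $7.36.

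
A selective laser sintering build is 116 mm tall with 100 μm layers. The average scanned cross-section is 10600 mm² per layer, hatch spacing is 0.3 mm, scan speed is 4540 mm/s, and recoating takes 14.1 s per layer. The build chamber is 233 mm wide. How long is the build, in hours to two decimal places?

7.05 hours

Layer count = ceil(116 / 0.1) = 1160.
Per-layer scan distance = 10600 / 0.3 = 35333.3 mm.
Per-layer scan time = 35333.3 / 4540 = 7.7827 s.
Layer cycle: 7.7827 + 14.1 → 21.8827 s.
1160 layers × 21.8827 s/layer = 25383.932 s, i.e. 7.05 hours.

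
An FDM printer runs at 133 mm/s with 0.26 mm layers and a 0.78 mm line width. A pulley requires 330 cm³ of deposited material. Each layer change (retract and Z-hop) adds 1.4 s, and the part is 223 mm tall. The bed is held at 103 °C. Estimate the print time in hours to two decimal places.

Bead cross-section = 0.26 × 0.78 = 0.2028 mm².
Total extruded path = 330000/0.2028 = 1627218.9 mm.
Time extruding: 1627218.9 / 133 → 12234.7 s.
Layers = ⌈223/0.26⌉ = 858.
Layer-change overhead: 858 × 1.4 → 1201.2 s.
Altogether 12234.7 + 1201.2 = 13435.9 s, i.e. 3.73 hours.

3.73 hours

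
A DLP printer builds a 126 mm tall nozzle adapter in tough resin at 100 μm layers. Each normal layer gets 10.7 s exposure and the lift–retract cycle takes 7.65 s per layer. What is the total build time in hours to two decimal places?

Number of layers: 126 / 0.1 → 1260 (rounded up).
Per-layer time: 10.7 + 7.65 → 18.35 s.
Build time: 1260 × 18.35 s = 23121 s, i.e. 6.42 hours.

6.42 hours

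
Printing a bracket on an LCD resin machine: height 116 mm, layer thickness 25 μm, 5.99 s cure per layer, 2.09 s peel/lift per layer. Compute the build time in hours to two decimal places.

10.41 hours

Layer count = ceil(116 / 0.025) = 4640.
Each layer takes = 5.99 + 2.09 = 8.08 s.
Total = 4640 × 8.08 = 37491.2 s = 10.41 hours.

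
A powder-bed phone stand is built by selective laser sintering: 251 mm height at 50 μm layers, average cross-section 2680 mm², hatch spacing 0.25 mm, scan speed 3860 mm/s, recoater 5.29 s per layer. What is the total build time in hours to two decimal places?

11.25 hours

Layers = ⌈251/0.05⌉ = 5020.
Per-layer scan distance = 2680 / 0.25, so 10720 mm.
Scan time per layer = 10720 / 3860, so 2.7772 s.
Time per layer = 2.7772 + 5.29, so 8.0672 s.
5020 layers × 8.0672 s/layer = 40497.344 s, i.e. 11.25 hours.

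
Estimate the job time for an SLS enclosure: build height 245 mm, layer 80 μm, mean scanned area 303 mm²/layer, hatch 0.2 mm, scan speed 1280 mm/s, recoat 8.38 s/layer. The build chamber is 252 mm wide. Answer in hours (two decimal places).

8.14 hours

Layer count = ceil(245 / 0.08) = 3063.
Per-layer scan distance = 303 / 0.2, so 1515 mm.
Laser time per layer: 1515 / 1280 → 1.1836 s.
Per-layer time = 1.1836 + 8.38, so 9.5636 s.
3063 layers × 9.5636 s/layer = 29293.3068 s, i.e. 8.14 hours.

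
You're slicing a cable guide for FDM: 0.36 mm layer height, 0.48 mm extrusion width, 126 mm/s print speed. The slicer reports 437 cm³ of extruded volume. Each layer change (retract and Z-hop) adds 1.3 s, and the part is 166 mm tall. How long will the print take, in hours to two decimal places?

Extrusion cross-section = 0.36 × 0.48, so 0.1728 mm².
Path length: 437000 mm³ / 0.1728 mm² → 2528935.2 mm.
Time extruding = 2528935.2 / 126 = 20070.9 s.
Layers = ⌈166/0.36⌉ = 462.
Layer-change overhead: 462 × 1.3 → 600.6 s.
Total = 20070.9 + 600.6 = 20671.5 s = 5.74 hours.

5.74 hours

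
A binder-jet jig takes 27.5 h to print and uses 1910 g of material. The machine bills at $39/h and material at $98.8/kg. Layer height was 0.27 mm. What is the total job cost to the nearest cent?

$1261.21

Machine cost: 39 × 27.5 → $1072.50.
Feedstock cost: 98.8 × 1910/1000 → $188.708.
Job cost: 1072.50 + 188.708 = 1261.208 ≈ $1261.21.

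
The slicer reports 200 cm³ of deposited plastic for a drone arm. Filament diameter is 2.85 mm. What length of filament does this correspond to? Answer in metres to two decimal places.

31.35 m

Filament cross-section = π × (2.85/2)² = 6.3794 mm².
L = 200000 mm³ / 6.3794 mm² = 31350.91 mm, i.e. 31.35 m.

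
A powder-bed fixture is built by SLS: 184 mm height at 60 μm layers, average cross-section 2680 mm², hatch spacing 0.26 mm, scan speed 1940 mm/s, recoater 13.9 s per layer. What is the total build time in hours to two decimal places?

Layer count = ceil(184 / 0.06) = 3067.
Per-layer scan distance: 2680 / 0.26 → 10307.7 mm.
Scan time per layer = 10307.7 / 1940 = 5.3132 s.
Layer cycle = 5.3132 + 13.9, so 19.2132 s.
3067 layers × 19.2132 s/layer = 58926.8844 s, i.e. 16.37 hours.

16.37 hours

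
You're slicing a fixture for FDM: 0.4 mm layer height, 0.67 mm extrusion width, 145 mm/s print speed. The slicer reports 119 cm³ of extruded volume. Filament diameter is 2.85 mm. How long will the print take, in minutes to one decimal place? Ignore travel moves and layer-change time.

Bead cross-section = 0.4 × 0.67, so 0.268 mm².
Total extruded path = 119000/0.268 = 444029.9 mm.
Extrusion time: 444029.9 / 145 → 3062.3 s.
3062.3 s = 51.0 minutes.

51.0 minutes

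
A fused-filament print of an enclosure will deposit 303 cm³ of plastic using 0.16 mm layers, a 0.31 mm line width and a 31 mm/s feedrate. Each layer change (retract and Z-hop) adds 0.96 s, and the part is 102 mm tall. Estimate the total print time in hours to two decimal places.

Extrusion cross-section = 0.16 × 0.31, so 0.0496 mm².
Total extruded path = 303000/0.0496 = 6108871 mm.
Extrusion time = 6108871 / 31, so 197060.4 s.
Layers = ⌈102/0.16⌉ = 638.
Layer-change overhead: 638 × 0.96 → 612.48 s.
Altogether 197060.4 + 612.48 = 197672.88 s, i.e. 54.91 hours.

54.91 hours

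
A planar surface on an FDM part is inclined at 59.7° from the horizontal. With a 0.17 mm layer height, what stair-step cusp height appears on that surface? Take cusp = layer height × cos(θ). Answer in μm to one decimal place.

h_c = t·cos θ = 0.17 × 0.5045 = 0.085765 mm (85.8 μm).

85.8 μm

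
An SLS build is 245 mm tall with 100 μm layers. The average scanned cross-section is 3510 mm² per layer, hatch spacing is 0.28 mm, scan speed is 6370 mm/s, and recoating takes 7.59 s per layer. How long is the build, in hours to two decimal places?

6.50 hours

Number of layers: 245 / 0.1 → 2450 (rounded up).
Hatch length per layer = 3510 / 0.28 = 12535.7 mm.
Per-layer scan time = 12535.7 / 6370 = 1.9679 s.
Layer cycle = 1.9679 + 7.59 = 9.5579 s.
2450 layers × 9.5579 s/layer = 23416.855 s, i.e. 6.50 hours.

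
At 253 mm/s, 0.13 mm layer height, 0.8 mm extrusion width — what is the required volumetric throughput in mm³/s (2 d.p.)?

Bead cross-section = 0.13 × 0.8 = 0.104 mm².
Volumetric flow = 253 × 0.104 = 26.31 mm³/s.

26.31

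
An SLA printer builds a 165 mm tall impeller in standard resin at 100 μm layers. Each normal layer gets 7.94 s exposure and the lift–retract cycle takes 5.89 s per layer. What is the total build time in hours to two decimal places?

6.34 hours

Layers = ⌈165/0.1⌉ = 1650.
Cycle time: 7.94 + 5.89 → 13.83 s.
Build time: 1650 × 13.83 s = 22819.5 s, i.e. 6.34 hours.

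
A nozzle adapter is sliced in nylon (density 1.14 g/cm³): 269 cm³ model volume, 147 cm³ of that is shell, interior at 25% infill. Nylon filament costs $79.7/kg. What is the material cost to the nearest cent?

$16.13

Volume inside the shell: 269 − 147 → 122 cm³.
Deposited infill: 0.25 × 122 → 30.5 cm³.
Deposited volume: 147 + 30.5 → 177.5 cm³.
Mass: 177.5 × 1.14 → 202.35 g.
At $79.7/kg: 202.35/1000 × 79.7 = $16.13.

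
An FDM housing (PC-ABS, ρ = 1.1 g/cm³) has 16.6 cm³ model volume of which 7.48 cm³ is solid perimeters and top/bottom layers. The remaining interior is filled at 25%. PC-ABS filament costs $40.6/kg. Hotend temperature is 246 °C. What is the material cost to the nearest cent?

Infill region = 16.6 − 7.48 = 9.12 cm³.
Deposited infill = 0.25 × 9.12, so 2.28 cm³.
Total printed volume = 7.48 + 2.28, so 9.76 cm³.
Mass: 9.76 × 1.1 → 10.736 g.
At $40.6/kg: 10.736/1000 × 40.6 = $0.44.

$0.44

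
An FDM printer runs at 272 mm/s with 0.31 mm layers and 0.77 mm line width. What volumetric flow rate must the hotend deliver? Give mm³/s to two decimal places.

Extrusion cross-section = 0.31 × 0.77 = 0.2387 mm².
Q = v·A = 272 × 0.2387 = 64.93 mm³/s.

64.93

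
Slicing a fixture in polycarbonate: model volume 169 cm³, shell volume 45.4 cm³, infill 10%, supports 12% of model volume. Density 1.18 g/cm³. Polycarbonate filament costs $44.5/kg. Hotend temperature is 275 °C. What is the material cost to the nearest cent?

$4.10

Volume inside the shell = 169 − 45.4, so 123.6 cm³.
Deposited infill = 0.10 × 123.6 = 12.36 cm³.
Support = 0.12 × 169, so 20.28 cm³.
Deposited volume = 45.4 + 12.36 + 20.28 = 78.04 cm³.
Mass = 78.04 × 1.18 = 92.0872 g.
At $44.5/kg: 92.0872/1000 × 44.5 = $4.10.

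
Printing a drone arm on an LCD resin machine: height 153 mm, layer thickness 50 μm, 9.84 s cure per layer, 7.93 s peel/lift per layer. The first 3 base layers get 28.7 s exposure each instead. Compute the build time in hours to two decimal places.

Layers = ⌈153/0.05⌉ = 3060.
Burn-in layers = 3 × (28.7 + 7.93), so 109.89 s.
Normal layers = 3057 × (9.84 + 7.93), so 54322.89 s.
Sum: 109.89 + 54322.89 = 54432.78 s → 15.12 hours.

15.12 hours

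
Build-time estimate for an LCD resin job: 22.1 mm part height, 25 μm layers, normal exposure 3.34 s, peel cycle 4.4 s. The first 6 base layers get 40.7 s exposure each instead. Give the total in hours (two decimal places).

Layers = ⌈22.1/0.025⌉ = 884.
Burn-in layers = 6 × (40.7 + 4.4), so 270.6 s.
Regular layers = 878 × (3.34 + 4.4) = 6795.72 s.
Sum: 270.6 + 6795.72 = 7066.32 s → 1.96 hours.

1.96 hours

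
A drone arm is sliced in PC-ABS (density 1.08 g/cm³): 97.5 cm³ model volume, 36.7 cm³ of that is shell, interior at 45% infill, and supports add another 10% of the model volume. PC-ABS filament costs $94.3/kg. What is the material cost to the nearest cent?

Infill region = 97.5 − 36.7, so 60.8 cm³.
Infill deposited: 0.45 × 60.8 → 27.36 cm³.
Support = 0.10 × 97.5 = 9.75 cm³.
Deposited volume = 36.7 + 27.36 + 9.75, so 73.81 cm³.
Mass: 73.81 × 1.08 → 79.7148 g.
At $94.3/kg: 79.7148/1000 × 94.3 = $7.52.

$7.52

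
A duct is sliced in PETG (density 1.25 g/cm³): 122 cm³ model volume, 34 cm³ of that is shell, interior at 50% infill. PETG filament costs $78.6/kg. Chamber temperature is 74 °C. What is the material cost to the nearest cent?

$7.66

Volume inside the shell = 122 − 34, so 88 cm³.
Infill volume = 0.50 × 88 = 44 cm³.
Total extruded = 34 + 44 = 78 cm³.
Mass = 78 × 1.25, so 97.5 g.
Cost = 97.5 g / 1000 × $78.6/kg = $7.66.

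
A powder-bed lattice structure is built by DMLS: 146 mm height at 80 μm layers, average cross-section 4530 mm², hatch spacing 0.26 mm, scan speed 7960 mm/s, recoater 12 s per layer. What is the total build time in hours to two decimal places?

7.19 hours

Number of layers: 146 / 0.08 → 1825 (rounded up).
Scan path per layer = 4530 / 0.26, so 17423.1 mm.
Scan time per layer = 17423.1 / 7960, so 2.1888 s.
Layer cycle = 2.1888 + 12, so 14.1888 s.
Build time = 1825 × 14.1888 = 25894.56 s = 7.19 hours.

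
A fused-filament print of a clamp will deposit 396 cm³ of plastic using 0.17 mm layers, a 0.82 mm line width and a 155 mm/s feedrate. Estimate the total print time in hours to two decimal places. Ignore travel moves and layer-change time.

5.09 hours

Line area: 0.17 × 0.82 → 0.1394 mm².
Toolpath length = 396 cm³ / 0.1394 mm² = 396000 / 0.1394 = 2840746.1 mm.
Time extruding: 2840746.1 / 155 → 18327.4 s.
Converting: 18327.4 s = 5.09 hours.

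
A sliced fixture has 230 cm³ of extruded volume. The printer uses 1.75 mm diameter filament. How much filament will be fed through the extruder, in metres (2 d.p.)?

Cross-section of 1.75 mm filament: π·(1.75/2)² = 2.4053 mm².
Length = 230 cm³ / 2.4053 mm² = 230000 / 2.4053 = 95622.17 mm = 95.62 m.

95.62 m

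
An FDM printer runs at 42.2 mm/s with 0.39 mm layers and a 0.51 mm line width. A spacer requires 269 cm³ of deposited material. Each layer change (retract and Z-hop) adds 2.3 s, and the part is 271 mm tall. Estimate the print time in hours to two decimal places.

9.35 hours

Line area: 0.39 × 0.51 → 0.1989 mm².
Path length: 269000 mm³ / 0.1989 mm² → 1352438.4 mm.
Print-move time: 1352438.4 / 42.2 → 32048.3 s.
Number of layers: 271 / 0.39 → 695 (rounded up).
Layer-change overhead: 695 × 2.3 → 1598.5 s.
Altogether 32048.3 + 1598.5 = 33646.8 s, i.e. 9.35 hours.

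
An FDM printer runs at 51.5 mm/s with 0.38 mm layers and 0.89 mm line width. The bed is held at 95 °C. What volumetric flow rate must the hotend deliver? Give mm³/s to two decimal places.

Extrusion cross-section: 0.38 × 0.89 → 0.3382 mm².
Q = v·A = 51.5 × 0.3382 = 17.42 mm³/s.

17.42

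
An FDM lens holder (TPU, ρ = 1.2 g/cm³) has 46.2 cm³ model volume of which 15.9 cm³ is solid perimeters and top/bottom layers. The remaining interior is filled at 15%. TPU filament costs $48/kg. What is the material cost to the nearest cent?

$1.18

Interior volume = 46.2 − 15.9, so 30.3 cm³.
Deposited infill = 0.15 × 30.3, so 4.545 cm³.
Deposited volume = 15.9 + 4.545, so 20.445 cm³.
Mass = 20.445 × 1.2 = 24.534 g.
At $48/kg: 24.534/1000 × 48 = $1.18.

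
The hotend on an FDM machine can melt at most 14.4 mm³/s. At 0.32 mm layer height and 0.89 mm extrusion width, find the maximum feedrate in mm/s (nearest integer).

A = 0.32 × 0.89 = 0.2848 mm².
v_max = Q/A = 14.4/0.2848 = 50.56 mm/s → 51 mm/s.

51 mm/s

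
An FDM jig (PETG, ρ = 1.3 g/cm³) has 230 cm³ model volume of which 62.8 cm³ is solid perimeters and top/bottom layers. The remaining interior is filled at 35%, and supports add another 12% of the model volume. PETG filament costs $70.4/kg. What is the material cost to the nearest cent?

Infill region = 230 − 62.8, so 167.2 cm³.
Deposited infill: 0.35 × 167.2 → 58.52 cm³.
Support = 0.12 × 230 = 27.6 cm³.
Deposited volume = 62.8 + 58.52 + 27.6, so 148.92 cm³.
Mass = 148.92 × 1.3, so 193.596 g.
Cost = 193.596 g / 1000 × $70.4/kg = $13.63.

$13.63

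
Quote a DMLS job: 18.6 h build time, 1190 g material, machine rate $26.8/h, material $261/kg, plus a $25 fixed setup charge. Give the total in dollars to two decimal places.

$834.07

Machine-time cost = 26.8 × 18.6, so $498.48.
Feedstock cost = 261 × 1190/1000, so $310.59.
Total = 498.48 + 310.59 + 25 = $834.07.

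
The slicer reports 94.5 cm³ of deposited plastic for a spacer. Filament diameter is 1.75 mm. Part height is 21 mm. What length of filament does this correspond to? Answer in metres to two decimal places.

39.29 m

Filament cross-section = π × (1.75/2)² = 2.4053 mm².
Length = 94.5 cm³ / 2.4053 mm² = 94500 / 2.4053 = 39288.24 mm = 39.29 m.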